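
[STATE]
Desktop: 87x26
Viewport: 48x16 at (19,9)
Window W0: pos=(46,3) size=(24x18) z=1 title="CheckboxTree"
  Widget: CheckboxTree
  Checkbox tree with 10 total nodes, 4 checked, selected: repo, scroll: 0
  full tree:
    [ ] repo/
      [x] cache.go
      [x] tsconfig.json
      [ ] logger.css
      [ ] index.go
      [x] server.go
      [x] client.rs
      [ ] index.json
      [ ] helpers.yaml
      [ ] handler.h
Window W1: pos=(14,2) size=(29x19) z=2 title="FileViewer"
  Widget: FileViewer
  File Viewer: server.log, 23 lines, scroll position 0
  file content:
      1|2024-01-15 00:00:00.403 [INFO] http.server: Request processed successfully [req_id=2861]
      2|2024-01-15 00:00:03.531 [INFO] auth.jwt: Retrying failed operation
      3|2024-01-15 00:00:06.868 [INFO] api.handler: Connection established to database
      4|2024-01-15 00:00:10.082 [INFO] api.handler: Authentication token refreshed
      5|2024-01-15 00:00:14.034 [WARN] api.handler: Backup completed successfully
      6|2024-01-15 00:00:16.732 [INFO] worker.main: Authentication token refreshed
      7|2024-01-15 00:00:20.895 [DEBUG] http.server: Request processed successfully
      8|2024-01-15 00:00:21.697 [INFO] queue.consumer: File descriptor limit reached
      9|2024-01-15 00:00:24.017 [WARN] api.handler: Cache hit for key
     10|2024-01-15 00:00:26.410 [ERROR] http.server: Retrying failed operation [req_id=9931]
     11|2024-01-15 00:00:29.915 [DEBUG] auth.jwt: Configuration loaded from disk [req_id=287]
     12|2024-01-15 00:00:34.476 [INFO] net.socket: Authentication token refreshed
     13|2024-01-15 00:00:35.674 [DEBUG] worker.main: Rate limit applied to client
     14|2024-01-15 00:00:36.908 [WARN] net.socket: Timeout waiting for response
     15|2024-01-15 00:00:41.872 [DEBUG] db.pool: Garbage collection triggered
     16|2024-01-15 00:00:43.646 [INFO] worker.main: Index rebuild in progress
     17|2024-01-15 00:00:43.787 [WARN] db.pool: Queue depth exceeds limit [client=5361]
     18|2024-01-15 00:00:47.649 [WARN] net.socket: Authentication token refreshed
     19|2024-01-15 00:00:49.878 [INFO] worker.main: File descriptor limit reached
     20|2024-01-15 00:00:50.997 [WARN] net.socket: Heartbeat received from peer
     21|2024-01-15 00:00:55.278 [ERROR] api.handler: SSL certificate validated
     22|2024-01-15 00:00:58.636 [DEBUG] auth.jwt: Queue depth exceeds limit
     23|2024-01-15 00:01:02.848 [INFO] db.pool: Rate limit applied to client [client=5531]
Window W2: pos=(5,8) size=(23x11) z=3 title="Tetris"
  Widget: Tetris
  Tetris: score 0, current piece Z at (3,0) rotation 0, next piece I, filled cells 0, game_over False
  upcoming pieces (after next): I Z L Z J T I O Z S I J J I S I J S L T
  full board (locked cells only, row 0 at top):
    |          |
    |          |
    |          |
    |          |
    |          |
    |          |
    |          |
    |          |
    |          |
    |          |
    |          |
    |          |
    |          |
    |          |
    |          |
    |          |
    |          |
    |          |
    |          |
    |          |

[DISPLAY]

        ┃:00:14.034 [W░┃   ┃   [ ] logger.css   
────────┨:00:16.732 [I░┃   ┃   [ ] index.go     
xt:     ┃:00:20.895 [D░┃   ┃   [x] server.go    
██      ┃:00:21.697 [I░┃   ┃   [x] client.rs    
        ┃:00:24.017 [W░┃   ┃   [ ] index.json   
        ┃:00:26.410 [E░┃   ┃   [ ] helpers.yaml 
        ┃:00:29.915 [D░┃   ┃   [ ] handler.h    
        ┃:00:34.476 [I░┃   ┃                    
ore:    ┃:00:35.674 [D░┃   ┃                    
━━━━━━━━┛:00:36.908 [W░┃   ┃                    
-01-15 00:00:41.872 [D▼┃   ┃                    
━━━━━━━━━━━━━━━━━━━━━━━┛   ┗━━━━━━━━━━━━━━━━━━━━
                                                
                                                
                                                
                                                


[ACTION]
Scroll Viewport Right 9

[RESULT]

:00:14.034 [W░┃   ┃   [ ] logger.css     ┃      
:00:16.732 [I░┃   ┃   [ ] index.go       ┃      
:00:20.895 [D░┃   ┃   [x] server.go      ┃      
:00:21.697 [I░┃   ┃   [x] client.rs      ┃      
:00:24.017 [W░┃   ┃   [ ] index.json     ┃      
:00:26.410 [E░┃   ┃   [ ] helpers.yaml   ┃      
:00:29.915 [D░┃   ┃   [ ] handler.h      ┃      
:00:34.476 [I░┃   ┃                      ┃      
:00:35.674 [D░┃   ┃                      ┃      
:00:36.908 [W░┃   ┃                      ┃      
:00:41.872 [D▼┃   ┃                      ┃      
━━━━━━━━━━━━━━┛   ┗━━━━━━━━━━━━━━━━━━━━━━┛      
                                                
                                                
                                                
                                                


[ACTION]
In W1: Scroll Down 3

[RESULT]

:00:21.697 [I░┃   ┃   [ ] logger.css     ┃      
:00:24.017 [W█┃   ┃   [ ] index.go       ┃      
:00:26.410 [E░┃   ┃   [x] server.go      ┃      
:00:29.915 [D░┃   ┃   [x] client.rs      ┃      
:00:34.476 [I░┃   ┃   [ ] index.json     ┃      
:00:35.674 [D░┃   ┃   [ ] helpers.yaml   ┃      
:00:36.908 [W░┃   ┃   [ ] handler.h      ┃      
:00:41.872 [D░┃   ┃                      ┃      
:00:43.646 [I░┃   ┃                      ┃      
:00:43.787 [W░┃   ┃                      ┃      
:00:47.649 [W▼┃   ┃                      ┃      
━━━━━━━━━━━━━━┛   ┗━━━━━━━━━━━━━━━━━━━━━━┛      
                                                
                                                
                                                
                                                


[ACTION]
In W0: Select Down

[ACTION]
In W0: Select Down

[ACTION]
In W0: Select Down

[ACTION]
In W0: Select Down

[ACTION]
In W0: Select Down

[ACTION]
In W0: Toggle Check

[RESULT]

:00:21.697 [I░┃   ┃   [ ] logger.css     ┃      
:00:24.017 [W█┃   ┃   [ ] index.go       ┃      
:00:26.410 [E░┃   ┃>  [ ] server.go      ┃      
:00:29.915 [D░┃   ┃   [x] client.rs      ┃      
:00:34.476 [I░┃   ┃   [ ] index.json     ┃      
:00:35.674 [D░┃   ┃   [ ] helpers.yaml   ┃      
:00:36.908 [W░┃   ┃   [ ] handler.h      ┃      
:00:41.872 [D░┃   ┃                      ┃      
:00:43.646 [I░┃   ┃                      ┃      
:00:43.787 [W░┃   ┃                      ┃      
:00:47.649 [W▼┃   ┃                      ┃      
━━━━━━━━━━━━━━┛   ┗━━━━━━━━━━━━━━━━━━━━━━┛      
                                                
                                                
                                                
                                                


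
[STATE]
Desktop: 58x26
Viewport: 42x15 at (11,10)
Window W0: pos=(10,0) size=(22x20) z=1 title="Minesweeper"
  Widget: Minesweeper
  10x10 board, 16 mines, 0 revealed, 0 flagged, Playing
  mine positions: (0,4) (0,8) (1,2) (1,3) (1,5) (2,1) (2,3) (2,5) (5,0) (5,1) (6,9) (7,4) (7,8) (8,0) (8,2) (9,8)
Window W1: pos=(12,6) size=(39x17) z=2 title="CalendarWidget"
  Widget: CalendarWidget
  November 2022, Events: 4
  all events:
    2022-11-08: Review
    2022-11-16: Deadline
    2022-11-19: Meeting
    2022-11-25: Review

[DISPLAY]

■┃Mo Tu We Th Fr Sa Su                 ┃  
■┃    1  2  3  4  5  6                 ┃  
■┃ 7  8*  9 10 11 12 13                ┃  
 ┃14 15 16* 17 18 19* 20               ┃  
 ┃21 22 23 24 25* 26 27                ┃  
 ┃28 29 30                             ┃  
 ┃                                     ┃  
 ┃                                     ┃  
 ┃                                     ┃  
━┃                                     ┃  
 ┃                                     ┃  
 ┃                                     ┃  
 ┗━━━━━━━━━━━━━━━━━━━━━━━━━━━━━━━━━━━━━┛  
                                          
                                          


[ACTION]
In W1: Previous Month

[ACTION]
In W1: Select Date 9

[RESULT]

■┃Mo Tu We Th Fr Sa Su                 ┃  
■┃                1  2                 ┃  
■┃ 3  4  5  6  7  8 [ 9]               ┃  
 ┃10 11 12 13 14 15 16                 ┃  
 ┃17 18 19 20 21 22 23                 ┃  
 ┃24 25 26 27 28 29 30                 ┃  
 ┃31                                   ┃  
 ┃                                     ┃  
 ┃                                     ┃  
━┃                                     ┃  
 ┃                                     ┃  
 ┃                                     ┃  
 ┗━━━━━━━━━━━━━━━━━━━━━━━━━━━━━━━━━━━━━┛  
                                          
                                          


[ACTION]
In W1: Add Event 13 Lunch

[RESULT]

■┃Mo Tu We Th Fr Sa Su                 ┃  
■┃                1  2                 ┃  
■┃ 3  4  5  6  7  8 [ 9]               ┃  
 ┃10 11 12 13* 14 15 16                ┃  
 ┃17 18 19 20 21 22 23                 ┃  
 ┃24 25 26 27 28 29 30                 ┃  
 ┃31                                   ┃  
 ┃                                     ┃  
 ┃                                     ┃  
━┃                                     ┃  
 ┃                                     ┃  
 ┃                                     ┃  
 ┗━━━━━━━━━━━━━━━━━━━━━━━━━━━━━━━━━━━━━┛  
                                          
                                          


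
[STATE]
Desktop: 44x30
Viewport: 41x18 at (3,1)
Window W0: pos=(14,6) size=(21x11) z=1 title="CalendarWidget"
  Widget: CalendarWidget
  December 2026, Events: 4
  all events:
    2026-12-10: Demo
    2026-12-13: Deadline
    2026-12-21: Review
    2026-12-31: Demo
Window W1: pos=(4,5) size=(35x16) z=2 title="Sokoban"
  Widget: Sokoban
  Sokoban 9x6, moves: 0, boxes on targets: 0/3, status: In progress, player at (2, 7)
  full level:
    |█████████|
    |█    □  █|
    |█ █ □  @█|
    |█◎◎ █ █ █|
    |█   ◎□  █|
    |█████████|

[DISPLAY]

                                         
                                         
                                         
                                         
 ┏━━━━━━━━━━━━━━━━━━━━━━━━━━━━━━━━━┓     
 ┃ Sokoban                         ┃     
 ┠─────────────────────────────────┨     
 ┃█████████                        ┃     
 ┃█    □  █                        ┃     
 ┃█ █ □  @█                        ┃     
 ┃█◎◎ █ █ █                        ┃     
 ┃█   ◎□  █                        ┃     
 ┃█████████                        ┃     
 ┃Moves: 0  0/3                    ┃     
 ┃                                 ┃     
 ┃                                 ┃     
 ┃                                 ┃     
 ┃                                 ┃     


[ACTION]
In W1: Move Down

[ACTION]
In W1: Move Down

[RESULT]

                                         
                                         
                                         
                                         
 ┏━━━━━━━━━━━━━━━━━━━━━━━━━━━━━━━━━┓     
 ┃ Sokoban                         ┃     
 ┠─────────────────────────────────┨     
 ┃█████████                        ┃     
 ┃█    □  █                        ┃     
 ┃█ █ □   █                        ┃     
 ┃█◎◎ █ █ █                        ┃     
 ┃█   ◎□ @█                        ┃     
 ┃█████████                        ┃     
 ┃Moves: 2  0/3                    ┃     
 ┃                                 ┃     
 ┃                                 ┃     
 ┃                                 ┃     
 ┃                                 ┃     


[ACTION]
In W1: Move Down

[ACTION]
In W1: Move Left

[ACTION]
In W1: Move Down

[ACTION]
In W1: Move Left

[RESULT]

                                         
                                         
                                         
                                         
 ┏━━━━━━━━━━━━━━━━━━━━━━━━━━━━━━━━━┓     
 ┃ Sokoban                         ┃     
 ┠─────────────────────────────────┨     
 ┃█████████                        ┃     
 ┃█    □  █                        ┃     
 ┃█ █ □   █                        ┃     
 ┃█◎◎ █ █ █                        ┃     
 ┃█   ■@  █                        ┃     
 ┃█████████                        ┃     
 ┃Moves: 4  1/3                    ┃     
 ┃                                 ┃     
 ┃                                 ┃     
 ┃                                 ┃     
 ┃                                 ┃     


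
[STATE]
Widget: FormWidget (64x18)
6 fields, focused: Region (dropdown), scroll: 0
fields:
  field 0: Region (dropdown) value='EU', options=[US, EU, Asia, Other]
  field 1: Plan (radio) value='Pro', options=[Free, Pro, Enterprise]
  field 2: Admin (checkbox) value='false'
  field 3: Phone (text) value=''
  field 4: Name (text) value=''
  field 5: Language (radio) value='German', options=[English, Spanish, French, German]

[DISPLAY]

> Region:     [EU                                             ▼]
  Plan:       ( ) Free  (●) Pro  ( ) Enterprise                 
  Admin:      [ ]                                               
  Phone:      [                                                ]
  Name:       [                                                ]
  Language:   ( ) English  ( ) Spanish  ( ) French  (●) German  
                                                                
                                                                
                                                                
                                                                
                                                                
                                                                
                                                                
                                                                
                                                                
                                                                
                                                                
                                                                


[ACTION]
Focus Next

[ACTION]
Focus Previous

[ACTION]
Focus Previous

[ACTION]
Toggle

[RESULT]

  Region:     [EU                                             ▼]
  Plan:       ( ) Free  (●) Pro  ( ) Enterprise                 
  Admin:      [ ]                                               
  Phone:      [                                                ]
  Name:       [                                                ]
> Language:   ( ) English  ( ) Spanish  ( ) French  (●) German  
                                                                
                                                                
                                                                
                                                                
                                                                
                                                                
                                                                
                                                                
                                                                
                                                                
                                                                
                                                                


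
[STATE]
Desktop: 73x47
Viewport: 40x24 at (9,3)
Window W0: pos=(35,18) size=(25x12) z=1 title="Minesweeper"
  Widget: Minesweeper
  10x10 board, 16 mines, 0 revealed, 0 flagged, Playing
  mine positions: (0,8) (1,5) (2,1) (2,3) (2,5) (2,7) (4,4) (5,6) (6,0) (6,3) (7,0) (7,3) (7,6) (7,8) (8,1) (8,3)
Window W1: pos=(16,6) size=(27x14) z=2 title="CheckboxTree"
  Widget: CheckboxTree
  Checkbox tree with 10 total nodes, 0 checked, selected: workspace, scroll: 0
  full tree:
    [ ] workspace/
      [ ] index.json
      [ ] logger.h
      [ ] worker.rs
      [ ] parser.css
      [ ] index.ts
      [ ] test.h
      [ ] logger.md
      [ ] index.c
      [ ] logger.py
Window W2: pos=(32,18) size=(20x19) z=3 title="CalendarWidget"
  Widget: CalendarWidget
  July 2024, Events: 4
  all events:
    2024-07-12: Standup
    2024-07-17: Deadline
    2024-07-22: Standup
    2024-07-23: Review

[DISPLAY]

                                        
                                        
                                        
       ┏━━━━━━━━━━━━━━━━━━━━━━━━━┓      
       ┃ CheckboxTree            ┃      
       ┠─────────────────────────┨      
       ┃>[ ] workspace/          ┃      
       ┃   [ ] index.json        ┃      
       ┃   [ ] logger.h          ┃      
       ┃   [ ] worker.rs         ┃      
       ┃   [ ] parser.css        ┃      
       ┃   [ ] index.ts          ┃      
       ┃   [ ] test.h            ┃      
       ┃   [ ] logger.md         ┃      
       ┃   [ ] index.c           ┃      
       ┃   [ ] logger.p┏━━━━━━━━━━━━━━━━
       ┗━━━━━━━━━━━━━━━┃ CalendarWidget 
                       ┠────────────────
                       ┃    July 2024   
                       ┃Mo Tu We Th Fr S
                       ┃ 1  2  3  4  5  
                       ┃ 8  9 10 11 12* 
                       ┃15 16 17* 18 19 
                       ┃22* 23* 24 25 26


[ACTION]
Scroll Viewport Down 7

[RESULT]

       ┃   [ ] index.json        ┃      
       ┃   [ ] logger.h          ┃      
       ┃   [ ] worker.rs         ┃      
       ┃   [ ] parser.css        ┃      
       ┃   [ ] index.ts          ┃      
       ┃   [ ] test.h            ┃      
       ┃   [ ] logger.md         ┃      
       ┃   [ ] index.c           ┃      
       ┃   [ ] logger.p┏━━━━━━━━━━━━━━━━
       ┗━━━━━━━━━━━━━━━┃ CalendarWidget 
                       ┠────────────────
                       ┃    July 2024   
                       ┃Mo Tu We Th Fr S
                       ┃ 1  2  3  4  5  
                       ┃ 8  9 10 11 12* 
                       ┃15 16 17* 18 19 
                       ┃22* 23* 24 25 26
                       ┃29 30 31        
                       ┃                
                       ┃                
                       ┃                
                       ┃                
                       ┃                
                       ┃                


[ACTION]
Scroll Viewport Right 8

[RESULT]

   [ ] index.json        ┃              
   [ ] logger.h          ┃              
   [ ] worker.rs         ┃              
   [ ] parser.css        ┃              
   [ ] index.ts          ┃              
   [ ] test.h            ┃              
   [ ] logger.md         ┃              
   [ ] index.c           ┃              
   [ ] logger.p┏━━━━━━━━━━━━━━━━━━┓━━━━━
━━━━━━━━━━━━━━━┃ CalendarWidget   ┃     
               ┠──────────────────┨─────
               ┃    July 2024     ┃     
               ┃Mo Tu We Th Fr Sa ┃     
               ┃ 1  2  3  4  5  6 ┃     
               ┃ 8  9 10 11 12* 13┃     
               ┃15 16 17* 18 19 20┃     
               ┃22* 23* 24 25 26 2┃     
               ┃29 30 31          ┃     
               ┃                  ┃     
               ┃                  ┃━━━━━
               ┃                  ┃     
               ┃                  ┃     
               ┃                  ┃     
               ┃                  ┃     


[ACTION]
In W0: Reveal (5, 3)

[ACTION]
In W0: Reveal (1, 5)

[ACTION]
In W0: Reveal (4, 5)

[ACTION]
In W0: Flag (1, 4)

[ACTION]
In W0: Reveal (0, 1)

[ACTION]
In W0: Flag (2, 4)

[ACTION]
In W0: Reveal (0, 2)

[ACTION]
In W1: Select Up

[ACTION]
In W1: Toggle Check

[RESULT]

   [x] index.json        ┃              
   [x] logger.h          ┃              
   [x] worker.rs         ┃              
   [x] parser.css        ┃              
   [x] index.ts          ┃              
   [x] test.h            ┃              
   [x] logger.md         ┃              
   [x] index.c           ┃              
   [x] logger.p┏━━━━━━━━━━━━━━━━━━┓━━━━━
━━━━━━━━━━━━━━━┃ CalendarWidget   ┃     
               ┠──────────────────┨─────
               ┃    July 2024     ┃     
               ┃Mo Tu We Th Fr Sa ┃     
               ┃ 1  2  3  4  5  6 ┃     
               ┃ 8  9 10 11 12* 13┃     
               ┃15 16 17* 18 19 20┃     
               ┃22* 23* 24 25 26 2┃     
               ┃29 30 31          ┃     
               ┃                  ┃     
               ┃                  ┃━━━━━
               ┃                  ┃     
               ┃                  ┃     
               ┃                  ┃     
               ┃                  ┃     


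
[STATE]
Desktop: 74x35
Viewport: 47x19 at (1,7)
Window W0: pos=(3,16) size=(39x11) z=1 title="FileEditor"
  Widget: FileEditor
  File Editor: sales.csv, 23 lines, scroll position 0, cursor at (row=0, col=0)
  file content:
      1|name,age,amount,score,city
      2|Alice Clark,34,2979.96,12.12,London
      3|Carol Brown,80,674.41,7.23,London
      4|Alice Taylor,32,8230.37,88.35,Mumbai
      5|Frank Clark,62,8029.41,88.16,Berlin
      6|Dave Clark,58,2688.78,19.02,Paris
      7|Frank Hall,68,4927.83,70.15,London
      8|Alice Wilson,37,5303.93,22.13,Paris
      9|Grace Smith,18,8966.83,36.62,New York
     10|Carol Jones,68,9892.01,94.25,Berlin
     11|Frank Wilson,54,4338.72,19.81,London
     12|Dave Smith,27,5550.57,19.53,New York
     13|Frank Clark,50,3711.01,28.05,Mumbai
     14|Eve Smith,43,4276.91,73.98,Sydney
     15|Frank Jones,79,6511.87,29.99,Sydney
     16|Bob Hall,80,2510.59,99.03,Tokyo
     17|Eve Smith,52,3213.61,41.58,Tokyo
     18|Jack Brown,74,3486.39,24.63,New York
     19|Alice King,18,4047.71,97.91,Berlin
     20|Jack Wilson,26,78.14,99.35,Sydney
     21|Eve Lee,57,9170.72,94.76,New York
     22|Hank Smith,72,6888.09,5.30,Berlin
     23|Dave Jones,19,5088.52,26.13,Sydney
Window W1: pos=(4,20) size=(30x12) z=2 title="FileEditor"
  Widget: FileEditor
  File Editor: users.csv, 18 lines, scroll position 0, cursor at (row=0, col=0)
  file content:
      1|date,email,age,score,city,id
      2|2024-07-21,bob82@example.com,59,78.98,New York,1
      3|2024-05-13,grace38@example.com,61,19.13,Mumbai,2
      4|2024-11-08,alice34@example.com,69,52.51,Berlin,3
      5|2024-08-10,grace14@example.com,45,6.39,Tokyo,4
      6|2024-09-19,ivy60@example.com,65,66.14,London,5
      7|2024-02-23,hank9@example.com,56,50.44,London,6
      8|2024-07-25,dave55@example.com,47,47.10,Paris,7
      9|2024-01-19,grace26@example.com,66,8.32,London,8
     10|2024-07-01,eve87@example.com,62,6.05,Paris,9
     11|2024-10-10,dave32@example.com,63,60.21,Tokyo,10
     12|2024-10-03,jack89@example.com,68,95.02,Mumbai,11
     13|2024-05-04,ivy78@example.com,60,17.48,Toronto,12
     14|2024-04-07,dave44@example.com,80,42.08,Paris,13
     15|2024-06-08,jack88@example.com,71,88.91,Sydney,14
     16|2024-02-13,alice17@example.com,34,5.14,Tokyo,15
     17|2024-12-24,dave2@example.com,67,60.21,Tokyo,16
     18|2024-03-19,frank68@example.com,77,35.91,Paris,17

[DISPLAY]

                                               
                                               
                                               
                                               
                                               
                                               
                                               
                                               
                                               
  ┏━━━━━━━━━━━━━━━━━━━━━━━━━━━━━━━━━━━━━┓      
  ┃ FileEditor                          ┃      
  ┠─────────────────────────────────────┨      
  ┃█ame,age,amount,score,city          ▲┃      
  ┃┏━━━━━━━━━━━━━━━━━━━━━━━━━━━━┓ondon █┃      
  ┃┃ FileEditor                 ┃don   ░┃      
  ┃┠────────────────────────────┨Mumbai░┃      
  ┃┃█ate,email,age,score,city,i▲┃erlin ░┃      
  ┃┃2024-07-21,bob82@example.co█┃ris   ░┃      
  ┃┃2024-05-13,grace38@example.░┃ndon  ▼┃      


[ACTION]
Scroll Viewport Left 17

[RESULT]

                                               
                                               
                                               
                                               
                                               
                                               
                                               
                                               
                                               
   ┏━━━━━━━━━━━━━━━━━━━━━━━━━━━━━━━━━━━━━┓     
   ┃ FileEditor                          ┃     
   ┠─────────────────────────────────────┨     
   ┃█ame,age,amount,score,city          ▲┃     
   ┃┏━━━━━━━━━━━━━━━━━━━━━━━━━━━━┓ondon █┃     
   ┃┃ FileEditor                 ┃don   ░┃     
   ┃┠────────────────────────────┨Mumbai░┃     
   ┃┃█ate,email,age,score,city,i▲┃erlin ░┃     
   ┃┃2024-07-21,bob82@example.co█┃ris   ░┃     
   ┃┃2024-05-13,grace38@example.░┃ndon  ▼┃     


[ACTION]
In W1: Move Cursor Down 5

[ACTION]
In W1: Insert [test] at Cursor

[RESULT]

                                               
                                               
                                               
                                               
                                               
                                               
                                               
                                               
                                               
   ┏━━━━━━━━━━━━━━━━━━━━━━━━━━━━━━━━━━━━━┓     
   ┃ FileEditor                          ┃     
   ┠─────────────────────────────────────┨     
   ┃█ame,age,amount,score,city          ▲┃     
   ┃┏━━━━━━━━━━━━━━━━━━━━━━━━━━━━┓ondon █┃     
   ┃┃ FileEditor                 ┃don   ░┃     
   ┃┠────────────────────────────┨Mumbai░┃     
   ┃┃date,email,age,score,city,i▲┃erlin ░┃     
   ┃┃2024-07-21,bob82@example.co█┃ris   ░┃     
   ┃┃2024-05-13,grace38@example.░┃ndon  ▼┃     


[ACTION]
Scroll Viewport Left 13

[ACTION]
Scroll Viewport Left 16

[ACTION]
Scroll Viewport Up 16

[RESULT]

                                               
                                               
                                               
                                               
                                               
                                               
                                               
                                               
                                               
                                               
                                               
                                               
                                               
                                               
                                               
                                               
   ┏━━━━━━━━━━━━━━━━━━━━━━━━━━━━━━━━━━━━━┓     
   ┃ FileEditor                          ┃     
   ┠─────────────────────────────────────┨     


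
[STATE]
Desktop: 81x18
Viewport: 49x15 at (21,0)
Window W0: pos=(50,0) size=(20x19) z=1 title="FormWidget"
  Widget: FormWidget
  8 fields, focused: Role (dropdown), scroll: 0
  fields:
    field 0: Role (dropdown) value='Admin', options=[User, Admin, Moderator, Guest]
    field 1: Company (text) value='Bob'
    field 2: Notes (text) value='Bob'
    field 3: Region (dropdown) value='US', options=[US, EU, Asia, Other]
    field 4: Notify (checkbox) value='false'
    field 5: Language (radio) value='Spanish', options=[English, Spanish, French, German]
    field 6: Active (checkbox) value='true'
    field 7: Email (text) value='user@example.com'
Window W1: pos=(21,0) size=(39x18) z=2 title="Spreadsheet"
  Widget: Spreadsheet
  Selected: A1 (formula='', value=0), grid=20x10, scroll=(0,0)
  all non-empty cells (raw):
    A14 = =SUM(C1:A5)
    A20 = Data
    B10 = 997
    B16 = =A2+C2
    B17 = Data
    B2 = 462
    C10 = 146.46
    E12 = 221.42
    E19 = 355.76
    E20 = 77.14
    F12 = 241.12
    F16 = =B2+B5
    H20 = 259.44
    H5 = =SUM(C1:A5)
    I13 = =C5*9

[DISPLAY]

┏━━━━━━━━━━━━━━━━━━━━━━━━━━━━━━━━━━━━━┓━━━━━━━━━┓
┃ Spreadsheet                         ┃et       ┃
┠─────────────────────────────────────┨─────────┨
┃A1:                                  ┃     [A▼]┃
┃       A       B       C       D     ┃:    [Bo]┃
┃-------------------------------------┃     [Bo]┃
┃  1      [0]       0       0       0 ┃     [U▼]┃
┃  2        0     462       0       0 ┃     [ ] ┃
┃  3        0       0       0       0 ┃e:   ( ) ┃
┃  4        0       0       0       0 ┃     [x] ┃
┃  5        0       0       0       0 ┃     [us]┃
┃  6        0       0       0       0 ┃         ┃
┃  7        0       0       0       0 ┃         ┃
┃  8        0       0       0       0 ┃         ┃
┃  9        0       0       0       0 ┃         ┃


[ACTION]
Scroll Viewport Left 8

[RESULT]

        ┏━━━━━━━━━━━━━━━━━━━━━━━━━━━━━━━━━━━━━┓━━
        ┃ Spreadsheet                         ┃et
        ┠─────────────────────────────────────┨──
        ┃A1:                                  ┃  
        ┃       A       B       C       D     ┃: 
        ┃-------------------------------------┃  
        ┃  1      [0]       0       0       0 ┃  
        ┃  2        0     462       0       0 ┃  
        ┃  3        0       0       0       0 ┃e:
        ┃  4        0       0       0       0 ┃  
        ┃  5        0       0       0       0 ┃  
        ┃  6        0       0       0       0 ┃  
        ┃  7        0       0       0       0 ┃  
        ┃  8        0       0       0       0 ┃  
        ┃  9        0       0       0       0 ┃  


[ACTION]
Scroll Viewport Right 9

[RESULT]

━━━━━━━━━━━━━━━━━━━━━━━━━━━━━━━━━━━━━┓━━━━━━━━━┓ 
 Spreadsheet                         ┃et       ┃ 
─────────────────────────────────────┨─────────┨ 
A1:                                  ┃     [A▼]┃ 
       A       B       C       D     ┃:    [Bo]┃ 
-------------------------------------┃     [Bo]┃ 
  1      [0]       0       0       0 ┃     [U▼]┃ 
  2        0     462       0       0 ┃     [ ] ┃ 
  3        0       0       0       0 ┃e:   ( ) ┃ 
  4        0       0       0       0 ┃     [x] ┃ 
  5        0       0       0       0 ┃     [us]┃ 
  6        0       0       0       0 ┃         ┃ 
  7        0       0       0       0 ┃         ┃ 
  8        0       0       0       0 ┃         ┃ 
  9        0       0       0       0 ┃         ┃ 


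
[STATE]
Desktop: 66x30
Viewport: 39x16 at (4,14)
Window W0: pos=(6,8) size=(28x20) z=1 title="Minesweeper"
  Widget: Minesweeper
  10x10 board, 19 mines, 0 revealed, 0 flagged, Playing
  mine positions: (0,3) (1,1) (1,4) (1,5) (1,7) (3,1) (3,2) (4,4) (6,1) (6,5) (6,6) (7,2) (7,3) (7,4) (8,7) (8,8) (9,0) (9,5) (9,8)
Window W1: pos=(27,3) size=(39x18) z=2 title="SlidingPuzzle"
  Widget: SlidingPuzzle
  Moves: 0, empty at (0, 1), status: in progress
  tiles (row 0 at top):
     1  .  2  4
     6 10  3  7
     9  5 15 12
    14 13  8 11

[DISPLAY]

  ┃■■■■■■■■■■          ┃└────┴────┴────
  ┃■■■■■■■■■■          ┃Moves: 0       
  ┃■■■■■■■■■■          ┃               
  ┃■■■■■■■■■■          ┃               
  ┃■■■■■■■■■■          ┃               
  ┃■■■■■■■■■■          ┃               
  ┃■■■■■■■■■■          ┗━━━━━━━━━━━━━━━
  ┃                          ┃         
  ┃                          ┃         
  ┃                          ┃         
  ┃                          ┃         
  ┃                          ┃         
  ┃                          ┃         
  ┗━━━━━━━━━━━━━━━━━━━━━━━━━━┛         
                                       
                                       


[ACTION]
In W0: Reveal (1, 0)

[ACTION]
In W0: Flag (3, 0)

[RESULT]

  ┃⚑■■■■■■■■■          ┃└────┴────┴────
  ┃■■■■■■■■■■          ┃Moves: 0       
  ┃■■■■■■■■■■          ┃               
  ┃■■■■■■■■■■          ┃               
  ┃■■■■■■■■■■          ┃               
  ┃■■■■■■■■■■          ┃               
  ┃■■■■■■■■■■          ┗━━━━━━━━━━━━━━━
  ┃                          ┃         
  ┃                          ┃         
  ┃                          ┃         
  ┃                          ┃         
  ┃                          ┃         
  ┃                          ┃         
  ┗━━━━━━━━━━━━━━━━━━━━━━━━━━┛         
                                       
                                       


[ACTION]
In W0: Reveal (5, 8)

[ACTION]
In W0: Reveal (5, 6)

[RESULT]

  ┃⚑■■■■1              ┃└────┴────┴────
  ┃■■■■■1              ┃Moves: 0       
  ┃■■■■■321            ┃               
  ┃■■■■■■■1            ┃               
  ┃■■■■■■■321          ┃               
  ┃■■■■■■■■■■          ┃               
  ┃■■■■■■■■■■          ┗━━━━━━━━━━━━━━━
  ┃                          ┃         
  ┃                          ┃         
  ┃                          ┃         
  ┃                          ┃         
  ┃                          ┃         
  ┃                          ┃         
  ┗━━━━━━━━━━━━━━━━━━━━━━━━━━┛         
                                       
                                       


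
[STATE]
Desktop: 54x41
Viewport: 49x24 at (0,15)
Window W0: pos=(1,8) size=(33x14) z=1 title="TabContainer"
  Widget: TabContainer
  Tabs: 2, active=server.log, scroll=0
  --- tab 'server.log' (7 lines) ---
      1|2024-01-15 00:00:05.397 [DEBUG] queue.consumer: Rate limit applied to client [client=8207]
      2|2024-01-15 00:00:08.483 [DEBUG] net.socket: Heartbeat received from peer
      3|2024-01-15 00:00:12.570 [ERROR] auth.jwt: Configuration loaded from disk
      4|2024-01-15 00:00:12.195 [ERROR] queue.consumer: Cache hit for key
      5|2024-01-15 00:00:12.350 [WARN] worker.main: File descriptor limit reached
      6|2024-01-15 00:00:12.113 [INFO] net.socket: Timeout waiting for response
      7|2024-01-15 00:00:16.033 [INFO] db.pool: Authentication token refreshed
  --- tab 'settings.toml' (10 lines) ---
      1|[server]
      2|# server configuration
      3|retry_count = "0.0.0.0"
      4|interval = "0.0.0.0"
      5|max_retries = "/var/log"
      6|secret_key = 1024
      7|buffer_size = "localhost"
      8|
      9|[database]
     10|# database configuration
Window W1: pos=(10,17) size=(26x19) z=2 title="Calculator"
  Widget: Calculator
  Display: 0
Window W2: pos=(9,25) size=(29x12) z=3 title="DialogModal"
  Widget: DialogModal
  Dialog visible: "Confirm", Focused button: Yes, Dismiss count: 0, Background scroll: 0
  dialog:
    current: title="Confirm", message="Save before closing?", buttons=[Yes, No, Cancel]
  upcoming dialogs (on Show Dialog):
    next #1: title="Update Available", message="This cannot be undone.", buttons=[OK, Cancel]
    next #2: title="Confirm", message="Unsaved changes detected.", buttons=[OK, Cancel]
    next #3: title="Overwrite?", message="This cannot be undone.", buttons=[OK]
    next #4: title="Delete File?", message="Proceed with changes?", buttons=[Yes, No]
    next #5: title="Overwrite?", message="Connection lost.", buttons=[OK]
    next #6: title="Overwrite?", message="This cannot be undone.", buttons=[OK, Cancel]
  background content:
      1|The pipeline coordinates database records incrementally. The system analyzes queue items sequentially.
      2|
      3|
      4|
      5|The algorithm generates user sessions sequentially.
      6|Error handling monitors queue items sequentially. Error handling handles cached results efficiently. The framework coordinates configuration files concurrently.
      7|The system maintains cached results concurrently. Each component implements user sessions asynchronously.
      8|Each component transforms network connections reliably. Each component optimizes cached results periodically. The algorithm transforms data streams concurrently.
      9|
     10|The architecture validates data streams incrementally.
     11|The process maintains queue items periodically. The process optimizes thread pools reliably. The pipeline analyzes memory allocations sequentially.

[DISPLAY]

 ┃2024-01-15 00:00:12.570 [ERROR]┃               
 ┃2024-01-15 00:00:12.195 [ERROR]┃               
 ┃2024-01-┏━━━━━━━━━━━━━━━━━━━━━━━━┓             
 ┃2024-01-┃ Calculator             ┃             
 ┃2024-01-┠────────────────────────┨             
 ┃        ┃                       0┃             
 ┗━━━━━━━━┃┌───┬───┬───┬───┐       ┃             
          ┃│ 7 │ 8 │ 9 │ ÷ │       ┃             
          ┃├───┼───┼───┼───┤       ┃             
          ┃│ 4 │ 5 │ 6 │ × │       ┃             
         ┏━━━━━━━━━━━━━━━━━━━━━━━━━━━┓           
         ┃ DialogModal               ┃           
         ┠───────────────────────────┨           
         ┃The pipeline coordinates da┃           
         ┃  ┌─────────────────────┐  ┃           
         ┃  │       Confirm       │  ┃           
         ┃  │ Save before closing?│  ┃           
         ┃Th│ [Yes]  No   Cancel  │se┃           
         ┃Er└─────────────────────┘ue┃           
         ┃The system maintains cached┃           
         ┃Each component transforms n┃           
         ┗━━━━━━━━━━━━━━━━━━━━━━━━━━━┛           
                                                 
                                                 


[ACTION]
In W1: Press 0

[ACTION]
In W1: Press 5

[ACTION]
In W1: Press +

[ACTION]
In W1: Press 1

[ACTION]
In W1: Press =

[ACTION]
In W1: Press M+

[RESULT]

 ┃2024-01-15 00:00:12.570 [ERROR]┃               
 ┃2024-01-15 00:00:12.195 [ERROR]┃               
 ┃2024-01-┏━━━━━━━━━━━━━━━━━━━━━━━━┓             
 ┃2024-01-┃ Calculator             ┃             
 ┃2024-01-┠────────────────────────┨             
 ┃        ┃                       6┃             
 ┗━━━━━━━━┃┌───┬───┬───┬───┐       ┃             
          ┃│ 7 │ 8 │ 9 │ ÷ │       ┃             
          ┃├───┼───┼───┼───┤       ┃             
          ┃│ 4 │ 5 │ 6 │ × │       ┃             
         ┏━━━━━━━━━━━━━━━━━━━━━━━━━━━┓           
         ┃ DialogModal               ┃           
         ┠───────────────────────────┨           
         ┃The pipeline coordinates da┃           
         ┃  ┌─────────────────────┐  ┃           
         ┃  │       Confirm       │  ┃           
         ┃  │ Save before closing?│  ┃           
         ┃Th│ [Yes]  No   Cancel  │se┃           
         ┃Er└─────────────────────┘ue┃           
         ┃The system maintains cached┃           
         ┃Each component transforms n┃           
         ┗━━━━━━━━━━━━━━━━━━━━━━━━━━━┛           
                                                 
                                                 
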